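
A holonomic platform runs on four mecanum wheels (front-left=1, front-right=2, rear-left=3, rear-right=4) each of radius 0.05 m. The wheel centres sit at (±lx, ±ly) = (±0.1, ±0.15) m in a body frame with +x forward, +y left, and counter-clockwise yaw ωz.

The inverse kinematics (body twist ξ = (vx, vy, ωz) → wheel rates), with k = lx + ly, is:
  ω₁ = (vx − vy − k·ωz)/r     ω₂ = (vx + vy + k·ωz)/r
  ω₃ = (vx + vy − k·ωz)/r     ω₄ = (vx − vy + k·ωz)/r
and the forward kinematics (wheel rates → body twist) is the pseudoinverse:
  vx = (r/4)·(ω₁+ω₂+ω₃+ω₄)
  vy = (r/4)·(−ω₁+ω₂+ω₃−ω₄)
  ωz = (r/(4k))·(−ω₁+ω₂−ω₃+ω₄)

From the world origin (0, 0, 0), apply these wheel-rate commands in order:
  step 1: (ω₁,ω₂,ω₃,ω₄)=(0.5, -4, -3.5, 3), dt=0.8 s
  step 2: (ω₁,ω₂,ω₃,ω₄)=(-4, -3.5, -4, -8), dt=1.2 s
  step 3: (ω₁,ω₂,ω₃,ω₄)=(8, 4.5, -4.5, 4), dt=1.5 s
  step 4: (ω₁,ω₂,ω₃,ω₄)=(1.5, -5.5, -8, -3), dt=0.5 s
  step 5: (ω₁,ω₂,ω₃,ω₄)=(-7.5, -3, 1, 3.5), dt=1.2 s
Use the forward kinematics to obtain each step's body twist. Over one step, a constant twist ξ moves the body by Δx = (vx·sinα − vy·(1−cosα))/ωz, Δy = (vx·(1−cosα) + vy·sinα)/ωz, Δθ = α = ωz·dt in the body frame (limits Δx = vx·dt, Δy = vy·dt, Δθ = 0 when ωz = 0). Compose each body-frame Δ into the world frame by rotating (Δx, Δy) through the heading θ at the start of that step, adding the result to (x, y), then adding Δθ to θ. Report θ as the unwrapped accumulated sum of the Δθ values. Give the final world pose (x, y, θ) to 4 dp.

step 1: ξ=(vx,vy,ωz)=(-0.0500, -0.1375, 0.1000), dt=0.8 → body Δ=(-0.0356, -0.1115, 0.0800) → world pose (-0.0356, -0.1115, 0.0800)
step 2: ξ=(vx,vy,ωz)=(-0.2438, 0.0563, -0.1750), dt=1.2 → body Δ=(-0.2833, 0.0976, -0.2100) → world pose (-0.3257, -0.0368, -0.1300)
step 3: ξ=(vx,vy,ωz)=(0.1500, -0.1500, 0.2500), dt=1.5 → body Δ=(0.2615, -0.1781, 0.3750) → world pose (-0.0896, -0.2473, 0.2450)
step 4: ξ=(vx,vy,ωz)=(-0.1875, -0.1500, -0.1000), dt=0.5 → body Δ=(-0.0956, -0.0726, -0.0500) → world pose (-0.1647, -0.3409, 0.1950)
step 5: ξ=(vx,vy,ωz)=(-0.0750, 0.0250, 0.3500), dt=1.2 → body Δ=(-0.0936, 0.0105, 0.4200) → world pose (-0.2585, -0.3488, 0.6150)

(-0.2585, -0.3488, 0.6150)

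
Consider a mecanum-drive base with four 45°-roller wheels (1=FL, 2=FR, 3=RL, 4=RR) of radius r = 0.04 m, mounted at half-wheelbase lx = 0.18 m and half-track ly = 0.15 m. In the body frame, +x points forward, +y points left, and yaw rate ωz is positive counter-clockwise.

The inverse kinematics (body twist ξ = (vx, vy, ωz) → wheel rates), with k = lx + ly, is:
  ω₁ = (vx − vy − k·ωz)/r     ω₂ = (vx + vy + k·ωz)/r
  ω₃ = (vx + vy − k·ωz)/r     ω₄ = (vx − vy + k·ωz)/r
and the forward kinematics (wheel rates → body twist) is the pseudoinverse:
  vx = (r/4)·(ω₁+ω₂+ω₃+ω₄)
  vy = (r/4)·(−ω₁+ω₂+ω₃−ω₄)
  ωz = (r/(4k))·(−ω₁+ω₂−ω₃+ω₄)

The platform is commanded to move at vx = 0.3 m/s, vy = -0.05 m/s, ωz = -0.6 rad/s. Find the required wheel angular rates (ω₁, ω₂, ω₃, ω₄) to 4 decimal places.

(13.7000, 1.3000, 11.2000, 3.8000)

k = lx + ly = 0.18 + 0.15 = 0.3300;  k·ωz = 0.3300·-0.6 = -0.1980
ω₁ (FL) = (vx − vy − k·ωz)/r = 0.5480/0.04 = 13.7000
ω₂ (FR) = (vx + vy + k·ωz)/r = 0.0520/0.04 = 1.3000
ω₃ (RL) = (vx + vy − k·ωz)/r = 0.4480/0.04 = 11.2000
ω₄ (RR) = (vx − vy + k·ωz)/r = 0.1520/0.04 = 3.8000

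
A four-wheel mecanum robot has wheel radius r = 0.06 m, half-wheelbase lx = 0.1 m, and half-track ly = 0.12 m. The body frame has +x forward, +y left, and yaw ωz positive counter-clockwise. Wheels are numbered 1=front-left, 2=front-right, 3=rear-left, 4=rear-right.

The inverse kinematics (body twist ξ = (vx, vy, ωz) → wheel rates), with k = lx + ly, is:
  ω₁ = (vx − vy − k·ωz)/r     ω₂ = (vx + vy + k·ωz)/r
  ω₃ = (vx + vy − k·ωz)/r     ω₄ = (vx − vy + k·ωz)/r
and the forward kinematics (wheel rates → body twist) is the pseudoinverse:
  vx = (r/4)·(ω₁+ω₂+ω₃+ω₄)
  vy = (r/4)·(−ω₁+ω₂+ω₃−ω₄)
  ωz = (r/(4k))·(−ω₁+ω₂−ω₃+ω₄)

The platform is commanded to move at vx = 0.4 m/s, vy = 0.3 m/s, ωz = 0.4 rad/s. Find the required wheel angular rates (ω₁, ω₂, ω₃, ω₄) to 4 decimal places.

(0.2000, 13.1333, 10.2000, 3.1333)

k = lx + ly = 0.1 + 0.12 = 0.2200;  k·ωz = 0.2200·0.4 = 0.0880
ω₁ (FL) = (vx − vy − k·ωz)/r = 0.0120/0.06 = 0.2000
ω₂ (FR) = (vx + vy + k·ωz)/r = 0.7880/0.06 = 13.1333
ω₃ (RL) = (vx + vy − k·ωz)/r = 0.6120/0.06 = 10.2000
ω₄ (RR) = (vx − vy + k·ωz)/r = 0.1880/0.06 = 3.1333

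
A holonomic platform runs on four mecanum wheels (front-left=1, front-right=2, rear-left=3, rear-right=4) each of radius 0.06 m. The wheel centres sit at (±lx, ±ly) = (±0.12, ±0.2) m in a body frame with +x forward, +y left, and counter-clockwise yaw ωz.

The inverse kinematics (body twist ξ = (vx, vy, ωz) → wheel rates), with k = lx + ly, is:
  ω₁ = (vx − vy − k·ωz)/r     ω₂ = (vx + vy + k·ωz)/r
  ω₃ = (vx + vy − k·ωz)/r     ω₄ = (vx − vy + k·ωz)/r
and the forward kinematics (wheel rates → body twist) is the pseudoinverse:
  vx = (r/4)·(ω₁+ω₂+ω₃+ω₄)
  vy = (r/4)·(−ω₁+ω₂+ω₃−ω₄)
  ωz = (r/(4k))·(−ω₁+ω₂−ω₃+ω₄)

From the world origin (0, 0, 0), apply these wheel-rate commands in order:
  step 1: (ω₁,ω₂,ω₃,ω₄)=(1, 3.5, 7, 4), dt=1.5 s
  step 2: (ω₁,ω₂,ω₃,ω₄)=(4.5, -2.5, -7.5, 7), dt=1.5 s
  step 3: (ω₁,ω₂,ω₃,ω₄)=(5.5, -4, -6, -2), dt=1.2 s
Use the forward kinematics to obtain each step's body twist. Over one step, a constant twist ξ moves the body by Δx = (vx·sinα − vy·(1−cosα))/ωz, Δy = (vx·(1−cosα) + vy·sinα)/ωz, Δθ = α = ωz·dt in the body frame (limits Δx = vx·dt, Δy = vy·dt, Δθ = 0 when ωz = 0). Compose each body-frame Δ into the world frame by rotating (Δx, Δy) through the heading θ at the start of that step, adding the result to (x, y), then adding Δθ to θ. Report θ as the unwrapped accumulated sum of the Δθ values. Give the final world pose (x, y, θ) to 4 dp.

step 1: ξ=(vx,vy,ωz)=(0.2325, 0.0825, -0.0234), dt=1.5 → body Δ=(0.3509, 0.1176, -0.0352) → world pose (0.3509, 0.1176, -0.0352)
step 2: ξ=(vx,vy,ωz)=(0.0225, -0.3225, 0.3516), dt=1.5 → body Δ=(0.1568, -0.4529, 0.5273) → world pose (0.4917, -0.3406, 0.4922)
step 3: ξ=(vx,vy,ωz)=(-0.0975, -0.2025, -0.2578), dt=1.2 → body Δ=(-0.1524, -0.2212, -0.3094) → world pose (0.4618, -0.6075, 0.1828)

(0.4618, -0.6075, 0.1828)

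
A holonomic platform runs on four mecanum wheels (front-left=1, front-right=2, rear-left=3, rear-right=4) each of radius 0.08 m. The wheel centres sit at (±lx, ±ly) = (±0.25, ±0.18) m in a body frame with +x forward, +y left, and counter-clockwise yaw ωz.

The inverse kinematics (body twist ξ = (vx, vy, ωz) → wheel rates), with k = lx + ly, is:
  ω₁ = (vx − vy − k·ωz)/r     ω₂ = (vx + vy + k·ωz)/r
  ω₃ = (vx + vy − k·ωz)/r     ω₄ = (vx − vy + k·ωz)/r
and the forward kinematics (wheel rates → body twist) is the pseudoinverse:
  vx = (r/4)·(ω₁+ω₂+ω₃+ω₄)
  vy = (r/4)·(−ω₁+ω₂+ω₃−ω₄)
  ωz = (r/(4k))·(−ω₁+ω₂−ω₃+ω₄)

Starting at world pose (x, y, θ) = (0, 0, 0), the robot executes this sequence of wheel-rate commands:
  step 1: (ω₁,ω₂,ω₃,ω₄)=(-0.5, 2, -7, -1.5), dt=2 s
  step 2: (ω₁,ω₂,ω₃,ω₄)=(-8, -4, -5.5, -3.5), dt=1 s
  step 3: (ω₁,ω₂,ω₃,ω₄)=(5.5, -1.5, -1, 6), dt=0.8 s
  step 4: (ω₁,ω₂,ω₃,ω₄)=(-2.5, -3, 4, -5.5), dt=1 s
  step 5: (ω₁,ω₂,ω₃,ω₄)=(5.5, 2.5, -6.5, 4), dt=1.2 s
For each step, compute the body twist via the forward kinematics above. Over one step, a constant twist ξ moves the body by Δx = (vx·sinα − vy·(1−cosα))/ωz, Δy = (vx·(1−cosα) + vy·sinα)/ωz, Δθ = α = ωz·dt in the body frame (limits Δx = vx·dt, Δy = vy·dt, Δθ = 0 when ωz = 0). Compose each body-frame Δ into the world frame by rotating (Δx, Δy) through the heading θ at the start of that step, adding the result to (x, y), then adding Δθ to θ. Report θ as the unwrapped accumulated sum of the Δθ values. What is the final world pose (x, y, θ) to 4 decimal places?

step 1: ξ=(vx,vy,ωz)=(-0.1400, -0.0600, 0.3721), dt=2.0 → body Δ=(-0.2122, -0.2087, 0.7442) → world pose (-0.2122, -0.2087, 0.7442)
step 2: ξ=(vx,vy,ωz)=(-0.4200, 0.0400, 0.2791), dt=1.0 → body Δ=(-0.4201, -0.0187, 0.2791) → world pose (-0.5086, -0.5071, 1.0233)
step 3: ξ=(vx,vy,ωz)=(0.1800, -0.2800, 0.0000), dt=0.8 → body Δ=(0.1440, -0.2240, 0.0000) → world pose (-0.2424, -0.5007, 1.0233)
step 4: ξ=(vx,vy,ωz)=(-0.1400, 0.1800, -0.4651), dt=1.0 → body Δ=(-0.0939, 0.2056, -0.4651) → world pose (-0.4668, -0.4739, 0.5581)
step 5: ξ=(vx,vy,ωz)=(0.1100, -0.2700, 0.3488), dt=1.2 → body Δ=(0.1950, -0.2874, 0.4186) → world pose (-0.1491, -0.6144, 0.9767)

(-0.1491, -0.6144, 0.9767)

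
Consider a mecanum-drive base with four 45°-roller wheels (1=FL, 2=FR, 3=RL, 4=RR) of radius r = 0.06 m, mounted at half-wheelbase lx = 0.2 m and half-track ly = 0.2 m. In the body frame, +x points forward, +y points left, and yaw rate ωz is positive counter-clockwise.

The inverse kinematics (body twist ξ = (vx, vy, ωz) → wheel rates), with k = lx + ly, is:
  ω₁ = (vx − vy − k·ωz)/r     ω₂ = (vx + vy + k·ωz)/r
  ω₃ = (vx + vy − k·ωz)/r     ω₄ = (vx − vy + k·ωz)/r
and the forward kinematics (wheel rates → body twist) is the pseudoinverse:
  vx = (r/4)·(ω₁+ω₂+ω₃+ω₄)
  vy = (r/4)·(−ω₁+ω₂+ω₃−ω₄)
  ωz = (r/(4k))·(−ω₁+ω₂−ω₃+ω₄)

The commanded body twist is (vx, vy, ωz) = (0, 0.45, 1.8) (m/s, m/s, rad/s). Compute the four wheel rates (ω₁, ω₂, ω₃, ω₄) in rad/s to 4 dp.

k = lx + ly = 0.2 + 0.2 = 0.4000;  k·ωz = 0.4000·1.8 = 0.7200
ω₁ (FL) = (vx − vy − k·ωz)/r = -1.1700/0.06 = -19.5000
ω₂ (FR) = (vx + vy + k·ωz)/r = 1.1700/0.06 = 19.5000
ω₃ (RL) = (vx + vy − k·ωz)/r = -0.2700/0.06 = -4.5000
ω₄ (RR) = (vx − vy + k·ωz)/r = 0.2700/0.06 = 4.5000

(-19.5000, 19.5000, -4.5000, 4.5000)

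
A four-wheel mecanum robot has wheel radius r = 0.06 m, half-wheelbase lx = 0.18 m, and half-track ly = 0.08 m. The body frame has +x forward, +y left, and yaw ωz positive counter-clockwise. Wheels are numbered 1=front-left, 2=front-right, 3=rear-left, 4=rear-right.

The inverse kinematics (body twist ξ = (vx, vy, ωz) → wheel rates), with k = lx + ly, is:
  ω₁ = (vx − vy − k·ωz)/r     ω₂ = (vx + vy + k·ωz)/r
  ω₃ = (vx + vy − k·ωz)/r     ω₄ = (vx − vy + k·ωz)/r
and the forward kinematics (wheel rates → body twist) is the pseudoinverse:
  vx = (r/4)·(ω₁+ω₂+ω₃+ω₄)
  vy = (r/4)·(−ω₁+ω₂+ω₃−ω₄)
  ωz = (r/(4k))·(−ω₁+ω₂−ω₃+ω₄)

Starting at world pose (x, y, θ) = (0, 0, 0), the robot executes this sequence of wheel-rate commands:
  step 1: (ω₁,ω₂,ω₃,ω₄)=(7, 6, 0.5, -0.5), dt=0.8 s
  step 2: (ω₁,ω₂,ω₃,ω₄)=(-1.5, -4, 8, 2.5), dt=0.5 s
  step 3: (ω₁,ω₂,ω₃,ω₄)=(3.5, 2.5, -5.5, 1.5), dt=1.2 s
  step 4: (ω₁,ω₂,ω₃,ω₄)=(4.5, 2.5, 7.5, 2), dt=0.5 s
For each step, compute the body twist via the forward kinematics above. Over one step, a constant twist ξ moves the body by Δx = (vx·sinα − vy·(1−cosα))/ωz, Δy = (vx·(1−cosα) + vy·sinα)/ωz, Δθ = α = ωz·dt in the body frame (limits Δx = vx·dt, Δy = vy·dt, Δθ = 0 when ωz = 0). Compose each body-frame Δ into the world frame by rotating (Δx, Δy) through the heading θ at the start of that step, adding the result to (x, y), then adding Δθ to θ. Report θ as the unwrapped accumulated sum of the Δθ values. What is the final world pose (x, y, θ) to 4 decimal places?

(0.3400, -0.1148, -0.1240)

step 1: ξ=(vx,vy,ωz)=(0.1950, 0.0000, -0.1154), dt=0.8 → body Δ=(0.1558, -0.0072, -0.0923) → world pose (0.1558, -0.0072, -0.0923)
step 2: ξ=(vx,vy,ωz)=(0.0750, 0.0450, -0.4615), dt=0.5 → body Δ=(0.0398, 0.0180, -0.2308) → world pose (0.1970, 0.0071, -0.3231)
step 3: ξ=(vx,vy,ωz)=(0.0300, -0.1200, 0.3462), dt=1.2 → body Δ=(0.0645, -0.1325, 0.4154) → world pose (0.2161, -0.1391, 0.0923)
step 4: ξ=(vx,vy,ωz)=(0.2475, 0.0525, -0.4327), dt=0.5 → body Δ=(0.1256, 0.0127, -0.2163) → world pose (0.3400, -0.1148, -0.1240)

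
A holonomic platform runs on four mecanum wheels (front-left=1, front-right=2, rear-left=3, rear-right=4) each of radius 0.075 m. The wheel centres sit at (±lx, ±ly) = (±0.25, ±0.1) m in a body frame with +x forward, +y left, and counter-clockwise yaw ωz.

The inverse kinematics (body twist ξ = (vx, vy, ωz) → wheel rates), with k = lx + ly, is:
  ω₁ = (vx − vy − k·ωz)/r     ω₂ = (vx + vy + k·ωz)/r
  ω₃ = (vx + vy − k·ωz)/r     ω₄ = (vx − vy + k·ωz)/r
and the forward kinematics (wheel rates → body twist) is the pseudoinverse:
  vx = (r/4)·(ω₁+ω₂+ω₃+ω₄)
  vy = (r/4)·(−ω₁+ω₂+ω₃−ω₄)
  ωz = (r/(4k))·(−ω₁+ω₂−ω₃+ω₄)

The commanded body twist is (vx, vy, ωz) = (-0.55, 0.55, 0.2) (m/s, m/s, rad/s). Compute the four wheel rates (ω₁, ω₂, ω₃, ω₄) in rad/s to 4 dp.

k = lx + ly = 0.25 + 0.1 = 0.3500;  k·ωz = 0.3500·0.2 = 0.0700
ω₁ (FL) = (vx − vy − k·ωz)/r = -1.1700/0.075 = -15.6000
ω₂ (FR) = (vx + vy + k·ωz)/r = 0.0700/0.075 = 0.9333
ω₃ (RL) = (vx + vy − k·ωz)/r = -0.0700/0.075 = -0.9333
ω₄ (RR) = (vx − vy + k·ωz)/r = -1.0300/0.075 = -13.7333

(-15.6000, 0.9333, -0.9333, -13.7333)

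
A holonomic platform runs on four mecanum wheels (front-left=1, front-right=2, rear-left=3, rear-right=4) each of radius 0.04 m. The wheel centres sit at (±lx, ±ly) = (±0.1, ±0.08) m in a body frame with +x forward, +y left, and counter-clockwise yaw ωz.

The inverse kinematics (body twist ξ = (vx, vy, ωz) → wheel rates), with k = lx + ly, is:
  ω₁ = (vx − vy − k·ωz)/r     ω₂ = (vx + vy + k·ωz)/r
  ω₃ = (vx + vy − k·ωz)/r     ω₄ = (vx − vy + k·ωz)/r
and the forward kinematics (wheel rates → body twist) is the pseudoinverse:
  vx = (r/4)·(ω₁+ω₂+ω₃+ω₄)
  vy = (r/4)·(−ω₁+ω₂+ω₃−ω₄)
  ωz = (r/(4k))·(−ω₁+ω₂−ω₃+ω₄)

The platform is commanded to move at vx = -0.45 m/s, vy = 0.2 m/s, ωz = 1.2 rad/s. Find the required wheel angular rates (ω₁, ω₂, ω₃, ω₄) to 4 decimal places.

k = lx + ly = 0.1 + 0.08 = 0.1800;  k·ωz = 0.1800·1.2 = 0.2160
ω₁ (FL) = (vx − vy − k·ωz)/r = -0.8660/0.04 = -21.6500
ω₂ (FR) = (vx + vy + k·ωz)/r = -0.0340/0.04 = -0.8500
ω₃ (RL) = (vx + vy − k·ωz)/r = -0.4660/0.04 = -11.6500
ω₄ (RR) = (vx − vy + k·ωz)/r = -0.4340/0.04 = -10.8500

(-21.6500, -0.8500, -11.6500, -10.8500)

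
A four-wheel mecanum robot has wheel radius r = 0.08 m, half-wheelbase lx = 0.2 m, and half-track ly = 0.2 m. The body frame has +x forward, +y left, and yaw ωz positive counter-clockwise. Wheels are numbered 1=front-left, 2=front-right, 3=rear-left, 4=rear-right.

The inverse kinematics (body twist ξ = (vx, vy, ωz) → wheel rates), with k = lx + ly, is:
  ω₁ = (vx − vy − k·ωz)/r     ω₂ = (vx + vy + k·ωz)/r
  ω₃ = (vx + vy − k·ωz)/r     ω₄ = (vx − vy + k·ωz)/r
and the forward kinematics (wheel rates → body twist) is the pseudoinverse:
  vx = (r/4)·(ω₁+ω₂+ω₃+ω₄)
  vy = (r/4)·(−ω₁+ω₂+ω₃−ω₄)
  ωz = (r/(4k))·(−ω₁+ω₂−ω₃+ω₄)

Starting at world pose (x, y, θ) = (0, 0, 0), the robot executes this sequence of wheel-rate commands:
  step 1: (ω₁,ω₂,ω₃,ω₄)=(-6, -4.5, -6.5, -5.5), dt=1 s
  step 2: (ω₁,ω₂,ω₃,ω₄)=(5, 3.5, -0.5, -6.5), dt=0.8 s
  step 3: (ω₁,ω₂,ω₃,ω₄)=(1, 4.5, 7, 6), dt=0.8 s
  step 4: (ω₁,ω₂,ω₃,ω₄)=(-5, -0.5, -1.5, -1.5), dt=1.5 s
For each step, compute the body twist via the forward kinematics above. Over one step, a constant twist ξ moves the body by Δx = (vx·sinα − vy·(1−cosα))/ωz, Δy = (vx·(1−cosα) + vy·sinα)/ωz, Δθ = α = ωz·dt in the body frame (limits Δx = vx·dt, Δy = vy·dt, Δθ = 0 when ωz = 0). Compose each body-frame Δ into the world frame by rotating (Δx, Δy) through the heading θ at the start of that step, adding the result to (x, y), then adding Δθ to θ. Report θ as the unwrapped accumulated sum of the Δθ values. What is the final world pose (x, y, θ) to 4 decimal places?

step 1: ξ=(vx,vy,ωz)=(-0.4500, 0.0100, 0.1250), dt=1.0 → body Δ=(-0.4495, -0.0181, 0.1250) → world pose (-0.4495, -0.0181, 0.1250)
step 2: ξ=(vx,vy,ωz)=(0.0300, 0.0900, -0.3750), dt=0.8 → body Δ=(0.0344, 0.0674, -0.3000) → world pose (-0.4238, 0.0530, -0.1750)
step 3: ξ=(vx,vy,ωz)=(0.3700, 0.0900, 0.1250), dt=0.8 → body Δ=(0.2919, 0.0867, 0.1000) → world pose (-0.1212, 0.0875, -0.0750)
step 4: ξ=(vx,vy,ωz)=(-0.1700, 0.0900, 0.2250), dt=1.5 → body Δ=(-0.2728, 0.0898, 0.3375) → world pose (-0.3865, 0.1975, 0.2625)

(-0.3865, 0.1975, 0.2625)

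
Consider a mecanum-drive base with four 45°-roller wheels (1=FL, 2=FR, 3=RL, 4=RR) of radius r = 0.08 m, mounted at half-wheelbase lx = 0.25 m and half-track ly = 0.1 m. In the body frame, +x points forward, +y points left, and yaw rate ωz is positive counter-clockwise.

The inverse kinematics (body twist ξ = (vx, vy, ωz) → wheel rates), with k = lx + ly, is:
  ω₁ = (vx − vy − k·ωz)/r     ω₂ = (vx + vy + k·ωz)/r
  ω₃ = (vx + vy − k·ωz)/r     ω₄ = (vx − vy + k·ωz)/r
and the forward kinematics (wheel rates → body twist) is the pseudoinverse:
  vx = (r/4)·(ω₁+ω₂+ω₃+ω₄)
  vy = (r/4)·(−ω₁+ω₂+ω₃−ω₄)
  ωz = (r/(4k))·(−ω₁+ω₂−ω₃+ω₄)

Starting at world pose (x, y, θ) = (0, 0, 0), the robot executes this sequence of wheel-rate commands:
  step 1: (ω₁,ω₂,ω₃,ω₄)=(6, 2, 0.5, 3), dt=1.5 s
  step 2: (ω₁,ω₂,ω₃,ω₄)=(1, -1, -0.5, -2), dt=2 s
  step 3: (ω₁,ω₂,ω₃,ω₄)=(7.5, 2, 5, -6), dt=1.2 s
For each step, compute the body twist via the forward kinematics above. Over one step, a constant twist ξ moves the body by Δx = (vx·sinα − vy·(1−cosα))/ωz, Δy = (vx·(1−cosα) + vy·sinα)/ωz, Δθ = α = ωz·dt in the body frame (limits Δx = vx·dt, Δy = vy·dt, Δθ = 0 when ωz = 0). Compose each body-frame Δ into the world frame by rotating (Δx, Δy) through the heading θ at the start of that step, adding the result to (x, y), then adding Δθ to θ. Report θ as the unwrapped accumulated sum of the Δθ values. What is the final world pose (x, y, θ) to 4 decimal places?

step 1: ξ=(vx,vy,ωz)=(0.2300, -0.1300, -0.0857), dt=1.5 → body Δ=(0.3315, -0.2166, -0.1286) → world pose (0.3315, -0.2166, -0.1286)
step 2: ξ=(vx,vy,ωz)=(-0.0500, -0.0100, -0.2000), dt=2.0 → body Δ=(-0.1013, 0.0003, -0.4000) → world pose (0.2311, -0.2034, -0.5286)
step 3: ξ=(vx,vy,ωz)=(0.1700, 0.1100, -0.9429), dt=1.2 → body Δ=(0.2302, 0.0020, -1.1314) → world pose (0.4309, -0.3178, -1.6600)

(0.4309, -0.3178, -1.6600)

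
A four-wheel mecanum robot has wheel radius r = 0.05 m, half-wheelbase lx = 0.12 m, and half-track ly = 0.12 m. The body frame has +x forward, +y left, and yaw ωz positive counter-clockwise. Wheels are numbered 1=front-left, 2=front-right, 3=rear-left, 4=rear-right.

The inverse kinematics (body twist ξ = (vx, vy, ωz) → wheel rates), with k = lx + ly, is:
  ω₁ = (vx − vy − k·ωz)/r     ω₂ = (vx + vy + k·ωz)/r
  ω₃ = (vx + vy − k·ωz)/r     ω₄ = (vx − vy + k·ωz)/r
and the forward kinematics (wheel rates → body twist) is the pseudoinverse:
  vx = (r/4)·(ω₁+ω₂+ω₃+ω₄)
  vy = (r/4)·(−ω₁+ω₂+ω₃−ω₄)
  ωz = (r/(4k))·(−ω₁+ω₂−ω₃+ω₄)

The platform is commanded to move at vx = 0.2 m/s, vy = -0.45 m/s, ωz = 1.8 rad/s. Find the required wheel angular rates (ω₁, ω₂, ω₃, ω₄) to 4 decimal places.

k = lx + ly = 0.12 + 0.12 = 0.2400;  k·ωz = 0.2400·1.8 = 0.4320
ω₁ (FL) = (vx − vy − k·ωz)/r = 0.2180/0.05 = 4.3600
ω₂ (FR) = (vx + vy + k·ωz)/r = 0.1820/0.05 = 3.6400
ω₃ (RL) = (vx + vy − k·ωz)/r = -0.6820/0.05 = -13.6400
ω₄ (RR) = (vx − vy + k·ωz)/r = 1.0820/0.05 = 21.6400

(4.3600, 3.6400, -13.6400, 21.6400)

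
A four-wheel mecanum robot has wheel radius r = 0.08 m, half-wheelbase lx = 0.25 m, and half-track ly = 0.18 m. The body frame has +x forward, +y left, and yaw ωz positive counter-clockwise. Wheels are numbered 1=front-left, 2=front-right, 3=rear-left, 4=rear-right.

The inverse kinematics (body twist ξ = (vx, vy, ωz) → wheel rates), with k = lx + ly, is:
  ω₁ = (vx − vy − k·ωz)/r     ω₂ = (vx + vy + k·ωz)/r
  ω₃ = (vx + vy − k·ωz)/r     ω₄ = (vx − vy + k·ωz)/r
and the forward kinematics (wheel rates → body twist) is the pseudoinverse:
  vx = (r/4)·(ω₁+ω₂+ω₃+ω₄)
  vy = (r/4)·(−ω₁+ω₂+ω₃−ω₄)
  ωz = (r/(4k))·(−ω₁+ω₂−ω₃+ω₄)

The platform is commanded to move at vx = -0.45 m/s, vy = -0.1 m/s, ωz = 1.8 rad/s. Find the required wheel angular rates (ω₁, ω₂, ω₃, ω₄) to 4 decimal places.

k = lx + ly = 0.25 + 0.18 = 0.4300;  k·ωz = 0.4300·1.8 = 0.7740
ω₁ (FL) = (vx − vy − k·ωz)/r = -1.1240/0.08 = -14.0500
ω₂ (FR) = (vx + vy + k·ωz)/r = 0.2240/0.08 = 2.8000
ω₃ (RL) = (vx + vy − k·ωz)/r = -1.3240/0.08 = -16.5500
ω₄ (RR) = (vx − vy + k·ωz)/r = 0.4240/0.08 = 5.3000

(-14.0500, 2.8000, -16.5500, 5.3000)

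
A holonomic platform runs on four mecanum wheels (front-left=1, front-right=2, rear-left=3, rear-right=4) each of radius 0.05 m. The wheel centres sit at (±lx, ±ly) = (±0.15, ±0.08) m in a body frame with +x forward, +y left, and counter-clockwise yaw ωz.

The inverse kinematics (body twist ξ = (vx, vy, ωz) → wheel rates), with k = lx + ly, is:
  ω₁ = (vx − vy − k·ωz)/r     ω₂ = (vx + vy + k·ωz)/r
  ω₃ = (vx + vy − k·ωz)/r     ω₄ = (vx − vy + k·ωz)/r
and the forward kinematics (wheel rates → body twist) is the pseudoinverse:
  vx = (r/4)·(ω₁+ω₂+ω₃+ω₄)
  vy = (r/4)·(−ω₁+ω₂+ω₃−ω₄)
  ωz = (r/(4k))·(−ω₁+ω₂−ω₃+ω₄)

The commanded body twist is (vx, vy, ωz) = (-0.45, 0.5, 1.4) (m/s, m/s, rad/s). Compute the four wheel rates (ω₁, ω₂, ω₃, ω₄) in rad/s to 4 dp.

(-25.4400, 7.4400, -5.4400, -12.5600)

k = lx + ly = 0.15 + 0.08 = 0.2300;  k·ωz = 0.2300·1.4 = 0.3220
ω₁ (FL) = (vx − vy − k·ωz)/r = -1.2720/0.05 = -25.4400
ω₂ (FR) = (vx + vy + k·ωz)/r = 0.3720/0.05 = 7.4400
ω₃ (RL) = (vx + vy − k·ωz)/r = -0.2720/0.05 = -5.4400
ω₄ (RR) = (vx − vy + k·ωz)/r = -0.6280/0.05 = -12.5600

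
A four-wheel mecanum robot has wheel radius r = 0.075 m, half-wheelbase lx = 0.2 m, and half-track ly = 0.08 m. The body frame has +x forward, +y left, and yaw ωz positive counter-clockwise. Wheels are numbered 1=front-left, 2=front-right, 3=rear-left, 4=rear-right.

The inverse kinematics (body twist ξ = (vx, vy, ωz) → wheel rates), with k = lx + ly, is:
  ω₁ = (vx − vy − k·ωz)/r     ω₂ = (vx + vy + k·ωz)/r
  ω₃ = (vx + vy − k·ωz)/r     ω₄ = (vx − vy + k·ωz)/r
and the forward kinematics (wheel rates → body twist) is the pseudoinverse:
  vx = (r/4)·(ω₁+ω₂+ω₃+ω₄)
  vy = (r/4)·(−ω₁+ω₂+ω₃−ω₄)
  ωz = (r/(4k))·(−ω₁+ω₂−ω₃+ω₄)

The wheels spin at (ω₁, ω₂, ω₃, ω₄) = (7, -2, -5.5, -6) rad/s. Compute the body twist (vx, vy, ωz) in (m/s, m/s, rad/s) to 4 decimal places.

k = lx + ly = 0.2 + 0.08 = 0.2800
ω₁+ω₂+ω₃+ω₄ = -6.5000  →  vx = (0.075/4)·-6.5000 = -0.1219
−ω₁+ω₂+ω₃−ω₄ = -8.5000  →  vy = (0.075/4)·-8.5000 = -0.1594
−ω₁+ω₂−ω₃+ω₄ = -9.5000  →  ωz = (0.075/1.1200)·-9.5000 = -0.6362

(-0.1219, -0.1594, -0.6362)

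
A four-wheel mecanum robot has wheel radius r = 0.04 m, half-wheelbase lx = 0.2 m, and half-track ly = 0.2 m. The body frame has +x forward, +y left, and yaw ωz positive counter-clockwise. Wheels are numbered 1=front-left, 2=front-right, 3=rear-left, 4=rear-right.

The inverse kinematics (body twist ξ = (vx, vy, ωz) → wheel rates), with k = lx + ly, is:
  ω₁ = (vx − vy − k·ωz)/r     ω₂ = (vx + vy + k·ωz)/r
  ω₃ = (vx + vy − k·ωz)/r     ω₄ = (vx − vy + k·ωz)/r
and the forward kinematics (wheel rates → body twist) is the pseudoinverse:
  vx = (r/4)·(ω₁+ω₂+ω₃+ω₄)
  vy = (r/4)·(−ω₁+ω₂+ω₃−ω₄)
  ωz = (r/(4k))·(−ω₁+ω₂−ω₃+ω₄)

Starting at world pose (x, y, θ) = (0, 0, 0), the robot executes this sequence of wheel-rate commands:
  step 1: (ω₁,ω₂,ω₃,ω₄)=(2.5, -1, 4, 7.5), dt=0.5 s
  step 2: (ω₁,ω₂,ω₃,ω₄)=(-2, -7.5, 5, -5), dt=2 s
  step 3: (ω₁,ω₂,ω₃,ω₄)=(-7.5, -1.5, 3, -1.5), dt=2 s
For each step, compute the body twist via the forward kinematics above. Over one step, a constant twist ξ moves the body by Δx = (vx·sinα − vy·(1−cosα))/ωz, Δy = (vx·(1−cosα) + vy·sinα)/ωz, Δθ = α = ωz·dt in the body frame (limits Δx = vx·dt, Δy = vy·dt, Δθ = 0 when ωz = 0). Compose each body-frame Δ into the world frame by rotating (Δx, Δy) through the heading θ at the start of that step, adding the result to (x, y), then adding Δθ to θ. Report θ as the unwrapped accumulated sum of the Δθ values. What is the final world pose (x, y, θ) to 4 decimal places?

step 1: ξ=(vx,vy,ωz)=(0.1300, -0.0700, 0.0000), dt=0.5 → body Δ=(0.0650, -0.0350, 0.0000) → world pose (0.0650, -0.0350, 0.0000)
step 2: ξ=(vx,vy,ωz)=(-0.0950, 0.0450, -0.3875), dt=2.0 → body Δ=(-0.1384, 0.1513, -0.7750) → world pose (-0.0734, 0.1163, -0.7750)
step 3: ξ=(vx,vy,ωz)=(-0.0750, 0.1050, 0.0375), dt=2.0 → body Δ=(-0.1577, 0.2042, 0.0750) → world pose (-0.0432, 0.3725, -0.7000)

(-0.0432, 0.3725, -0.7000)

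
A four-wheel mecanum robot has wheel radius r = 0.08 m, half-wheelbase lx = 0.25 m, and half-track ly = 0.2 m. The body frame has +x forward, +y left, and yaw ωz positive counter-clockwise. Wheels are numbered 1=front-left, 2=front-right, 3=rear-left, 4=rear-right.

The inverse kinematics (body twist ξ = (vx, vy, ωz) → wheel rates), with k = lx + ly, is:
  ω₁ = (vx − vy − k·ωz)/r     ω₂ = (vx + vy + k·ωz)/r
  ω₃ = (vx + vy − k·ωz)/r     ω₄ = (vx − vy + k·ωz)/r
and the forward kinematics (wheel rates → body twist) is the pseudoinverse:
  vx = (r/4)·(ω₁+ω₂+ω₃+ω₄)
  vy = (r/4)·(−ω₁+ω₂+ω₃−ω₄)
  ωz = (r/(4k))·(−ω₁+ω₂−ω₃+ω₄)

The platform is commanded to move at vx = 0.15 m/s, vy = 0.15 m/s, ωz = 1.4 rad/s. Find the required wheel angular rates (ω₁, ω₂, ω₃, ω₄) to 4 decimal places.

(-7.8750, 11.6250, -4.1250, 7.8750)

k = lx + ly = 0.25 + 0.2 = 0.4500;  k·ωz = 0.4500·1.4 = 0.6300
ω₁ (FL) = (vx − vy − k·ωz)/r = -0.6300/0.08 = -7.8750
ω₂ (FR) = (vx + vy + k·ωz)/r = 0.9300/0.08 = 11.6250
ω₃ (RL) = (vx + vy − k·ωz)/r = -0.3300/0.08 = -4.1250
ω₄ (RR) = (vx − vy + k·ωz)/r = 0.6300/0.08 = 7.8750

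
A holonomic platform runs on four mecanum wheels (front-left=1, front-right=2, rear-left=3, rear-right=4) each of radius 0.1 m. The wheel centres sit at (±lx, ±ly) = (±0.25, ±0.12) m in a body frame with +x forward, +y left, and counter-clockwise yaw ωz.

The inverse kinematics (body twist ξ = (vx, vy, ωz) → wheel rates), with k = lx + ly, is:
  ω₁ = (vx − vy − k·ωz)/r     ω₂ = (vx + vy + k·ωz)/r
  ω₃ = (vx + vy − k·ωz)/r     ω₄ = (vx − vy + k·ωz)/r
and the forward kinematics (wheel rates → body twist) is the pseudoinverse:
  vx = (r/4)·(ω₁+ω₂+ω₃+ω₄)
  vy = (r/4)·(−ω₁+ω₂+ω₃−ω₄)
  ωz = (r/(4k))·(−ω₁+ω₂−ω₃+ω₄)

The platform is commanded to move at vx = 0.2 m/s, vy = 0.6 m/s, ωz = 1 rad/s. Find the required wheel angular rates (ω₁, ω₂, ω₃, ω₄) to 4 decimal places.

(-7.7000, 11.7000, 4.3000, -0.3000)

k = lx + ly = 0.25 + 0.12 = 0.3700;  k·ωz = 0.3700·1 = 0.3700
ω₁ (FL) = (vx − vy − k·ωz)/r = -0.7700/0.1 = -7.7000
ω₂ (FR) = (vx + vy + k·ωz)/r = 1.1700/0.1 = 11.7000
ω₃ (RL) = (vx + vy − k·ωz)/r = 0.4300/0.1 = 4.3000
ω₄ (RR) = (vx − vy + k·ωz)/r = -0.0300/0.1 = -0.3000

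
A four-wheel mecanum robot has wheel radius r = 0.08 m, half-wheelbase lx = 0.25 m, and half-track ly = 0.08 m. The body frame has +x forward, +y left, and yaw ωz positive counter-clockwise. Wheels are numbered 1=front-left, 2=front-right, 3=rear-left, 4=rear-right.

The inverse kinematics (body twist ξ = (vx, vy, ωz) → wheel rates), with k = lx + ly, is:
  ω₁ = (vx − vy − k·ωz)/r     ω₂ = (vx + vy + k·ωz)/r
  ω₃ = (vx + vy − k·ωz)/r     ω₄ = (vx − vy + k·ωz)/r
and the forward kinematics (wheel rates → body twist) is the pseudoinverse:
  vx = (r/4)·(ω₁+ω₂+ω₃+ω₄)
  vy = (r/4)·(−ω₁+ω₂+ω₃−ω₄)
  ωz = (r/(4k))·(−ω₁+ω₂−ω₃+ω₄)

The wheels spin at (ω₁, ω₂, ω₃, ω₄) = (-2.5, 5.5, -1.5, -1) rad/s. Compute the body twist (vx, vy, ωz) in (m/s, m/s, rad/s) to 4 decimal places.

k = lx + ly = 0.25 + 0.08 = 0.3300
ω₁+ω₂+ω₃+ω₄ = 0.5000  →  vx = (0.08/4)·0.5000 = 0.0100
−ω₁+ω₂+ω₃−ω₄ = 7.5000  →  vy = (0.08/4)·7.5000 = 0.1500
−ω₁+ω₂−ω₃+ω₄ = 8.5000  →  ωz = (0.08/1.3200)·8.5000 = 0.5152

(0.0100, 0.1500, 0.5152)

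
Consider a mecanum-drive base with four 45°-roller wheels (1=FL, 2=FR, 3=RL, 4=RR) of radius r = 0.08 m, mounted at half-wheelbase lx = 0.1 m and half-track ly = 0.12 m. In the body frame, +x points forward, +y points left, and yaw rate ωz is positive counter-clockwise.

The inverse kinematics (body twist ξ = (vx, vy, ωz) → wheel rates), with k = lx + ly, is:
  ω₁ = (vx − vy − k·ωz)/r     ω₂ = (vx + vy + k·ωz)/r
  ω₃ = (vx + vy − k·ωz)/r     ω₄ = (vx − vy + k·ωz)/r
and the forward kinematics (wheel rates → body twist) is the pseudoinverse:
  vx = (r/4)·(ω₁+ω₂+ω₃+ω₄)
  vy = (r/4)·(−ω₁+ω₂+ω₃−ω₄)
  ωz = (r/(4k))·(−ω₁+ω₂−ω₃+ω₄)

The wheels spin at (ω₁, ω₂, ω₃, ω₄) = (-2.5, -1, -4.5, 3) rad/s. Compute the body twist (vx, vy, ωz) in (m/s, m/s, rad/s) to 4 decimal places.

k = lx + ly = 0.1 + 0.12 = 0.2200
ω₁+ω₂+ω₃+ω₄ = -5.0000  →  vx = (0.08/4)·-5.0000 = -0.1000
−ω₁+ω₂+ω₃−ω₄ = -6.0000  →  vy = (0.08/4)·-6.0000 = -0.1200
−ω₁+ω₂−ω₃+ω₄ = 9.0000  →  ωz = (0.08/0.8800)·9.0000 = 0.8182

(-0.1000, -0.1200, 0.8182)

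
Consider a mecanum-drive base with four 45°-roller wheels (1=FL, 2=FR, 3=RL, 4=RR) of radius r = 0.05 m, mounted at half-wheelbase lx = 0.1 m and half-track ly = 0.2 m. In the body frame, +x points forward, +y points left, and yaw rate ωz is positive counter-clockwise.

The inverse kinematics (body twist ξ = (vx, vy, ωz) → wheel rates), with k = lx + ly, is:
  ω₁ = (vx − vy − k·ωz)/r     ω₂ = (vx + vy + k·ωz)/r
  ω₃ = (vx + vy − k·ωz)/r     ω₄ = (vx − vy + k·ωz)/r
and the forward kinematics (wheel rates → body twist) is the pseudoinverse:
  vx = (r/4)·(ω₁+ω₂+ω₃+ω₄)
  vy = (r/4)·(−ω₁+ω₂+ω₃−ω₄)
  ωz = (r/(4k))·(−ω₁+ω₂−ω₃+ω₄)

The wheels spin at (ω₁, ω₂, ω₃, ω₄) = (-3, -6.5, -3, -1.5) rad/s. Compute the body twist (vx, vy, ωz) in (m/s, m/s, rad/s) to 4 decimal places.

k = lx + ly = 0.1 + 0.2 = 0.3000
ω₁+ω₂+ω₃+ω₄ = -14.0000  →  vx = (0.05/4)·-14.0000 = -0.1750
−ω₁+ω₂+ω₃−ω₄ = -5.0000  →  vy = (0.05/4)·-5.0000 = -0.0625
−ω₁+ω₂−ω₃+ω₄ = -2.0000  →  ωz = (0.05/1.2000)·-2.0000 = -0.0833

(-0.1750, -0.0625, -0.0833)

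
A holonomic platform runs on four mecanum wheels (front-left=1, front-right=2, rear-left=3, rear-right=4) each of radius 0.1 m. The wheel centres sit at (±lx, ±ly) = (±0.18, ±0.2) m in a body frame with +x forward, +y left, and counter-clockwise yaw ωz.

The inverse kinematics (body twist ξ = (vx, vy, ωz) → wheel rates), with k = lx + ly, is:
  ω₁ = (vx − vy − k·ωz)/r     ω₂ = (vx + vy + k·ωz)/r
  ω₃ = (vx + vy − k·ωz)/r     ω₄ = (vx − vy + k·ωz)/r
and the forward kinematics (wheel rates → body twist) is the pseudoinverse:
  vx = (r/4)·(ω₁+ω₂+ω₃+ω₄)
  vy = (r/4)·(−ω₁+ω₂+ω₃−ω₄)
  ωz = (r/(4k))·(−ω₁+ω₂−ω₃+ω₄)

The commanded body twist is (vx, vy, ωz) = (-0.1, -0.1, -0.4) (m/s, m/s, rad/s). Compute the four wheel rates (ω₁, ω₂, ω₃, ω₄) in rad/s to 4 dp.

k = lx + ly = 0.18 + 0.2 = 0.3800;  k·ωz = 0.3800·-0.4 = -0.1520
ω₁ (FL) = (vx − vy − k·ωz)/r = 0.1520/0.1 = 1.5200
ω₂ (FR) = (vx + vy + k·ωz)/r = -0.3520/0.1 = -3.5200
ω₃ (RL) = (vx + vy − k·ωz)/r = -0.0480/0.1 = -0.4800
ω₄ (RR) = (vx − vy + k·ωz)/r = -0.1520/0.1 = -1.5200

(1.5200, -3.5200, -0.4800, -1.5200)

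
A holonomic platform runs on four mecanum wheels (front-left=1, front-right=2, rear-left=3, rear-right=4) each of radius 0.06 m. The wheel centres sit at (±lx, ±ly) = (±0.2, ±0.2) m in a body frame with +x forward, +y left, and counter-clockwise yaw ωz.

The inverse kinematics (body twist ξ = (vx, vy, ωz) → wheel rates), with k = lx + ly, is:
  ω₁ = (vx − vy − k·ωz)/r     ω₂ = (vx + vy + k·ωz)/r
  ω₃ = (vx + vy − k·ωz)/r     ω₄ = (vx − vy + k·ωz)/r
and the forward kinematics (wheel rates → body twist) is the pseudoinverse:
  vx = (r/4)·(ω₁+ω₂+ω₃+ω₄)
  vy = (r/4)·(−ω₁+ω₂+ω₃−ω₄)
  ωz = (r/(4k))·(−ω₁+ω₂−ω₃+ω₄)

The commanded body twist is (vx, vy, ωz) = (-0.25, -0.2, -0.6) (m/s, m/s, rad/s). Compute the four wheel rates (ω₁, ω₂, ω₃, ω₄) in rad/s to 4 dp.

k = lx + ly = 0.2 + 0.2 = 0.4000;  k·ωz = 0.4000·-0.6 = -0.2400
ω₁ (FL) = (vx − vy − k·ωz)/r = 0.1900/0.06 = 3.1667
ω₂ (FR) = (vx + vy + k·ωz)/r = -0.6900/0.06 = -11.5000
ω₃ (RL) = (vx + vy − k·ωz)/r = -0.2100/0.06 = -3.5000
ω₄ (RR) = (vx − vy + k·ωz)/r = -0.2900/0.06 = -4.8333

(3.1667, -11.5000, -3.5000, -4.8333)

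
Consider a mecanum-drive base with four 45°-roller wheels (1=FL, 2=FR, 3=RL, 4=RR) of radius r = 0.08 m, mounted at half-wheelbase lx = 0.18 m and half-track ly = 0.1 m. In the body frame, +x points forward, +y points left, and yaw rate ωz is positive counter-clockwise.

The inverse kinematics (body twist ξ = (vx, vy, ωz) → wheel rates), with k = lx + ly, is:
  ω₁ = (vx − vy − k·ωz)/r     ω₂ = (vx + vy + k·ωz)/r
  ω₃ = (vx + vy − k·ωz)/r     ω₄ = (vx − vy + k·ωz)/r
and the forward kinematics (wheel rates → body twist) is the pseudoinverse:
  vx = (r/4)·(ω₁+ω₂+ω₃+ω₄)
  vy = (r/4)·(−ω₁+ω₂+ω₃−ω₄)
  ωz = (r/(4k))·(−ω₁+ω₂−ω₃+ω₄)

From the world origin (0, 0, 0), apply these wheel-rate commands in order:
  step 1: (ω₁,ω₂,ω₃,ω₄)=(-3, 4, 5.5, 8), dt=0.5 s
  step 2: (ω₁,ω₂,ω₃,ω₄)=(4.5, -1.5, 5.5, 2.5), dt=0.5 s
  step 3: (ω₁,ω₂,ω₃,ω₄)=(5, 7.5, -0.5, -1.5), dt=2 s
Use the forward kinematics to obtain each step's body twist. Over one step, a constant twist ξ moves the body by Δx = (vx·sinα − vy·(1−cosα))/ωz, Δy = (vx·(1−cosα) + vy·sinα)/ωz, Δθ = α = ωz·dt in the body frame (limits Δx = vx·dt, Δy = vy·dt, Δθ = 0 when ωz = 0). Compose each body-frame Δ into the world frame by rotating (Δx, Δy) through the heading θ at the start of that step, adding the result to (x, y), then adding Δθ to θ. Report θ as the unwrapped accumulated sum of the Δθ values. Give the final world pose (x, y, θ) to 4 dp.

step 1: ξ=(vx,vy,ωz)=(0.2900, 0.0900, 0.6786), dt=0.5 → body Δ=(0.1347, 0.0685, 0.3393) → world pose (0.1347, 0.0685, 0.3393)
step 2: ξ=(vx,vy,ωz)=(0.2200, -0.0600, -0.6429), dt=0.5 → body Δ=(0.1033, -0.0470, -0.3214) → world pose (0.2478, 0.0586, 0.0179)
step 3: ξ=(vx,vy,ωz)=(0.2100, 0.0700, 0.1071), dt=2.0 → body Δ=(0.4019, 0.1838, 0.2143) → world pose (0.6463, 0.2495, 0.2321)

(0.6463, 0.2495, 0.2321)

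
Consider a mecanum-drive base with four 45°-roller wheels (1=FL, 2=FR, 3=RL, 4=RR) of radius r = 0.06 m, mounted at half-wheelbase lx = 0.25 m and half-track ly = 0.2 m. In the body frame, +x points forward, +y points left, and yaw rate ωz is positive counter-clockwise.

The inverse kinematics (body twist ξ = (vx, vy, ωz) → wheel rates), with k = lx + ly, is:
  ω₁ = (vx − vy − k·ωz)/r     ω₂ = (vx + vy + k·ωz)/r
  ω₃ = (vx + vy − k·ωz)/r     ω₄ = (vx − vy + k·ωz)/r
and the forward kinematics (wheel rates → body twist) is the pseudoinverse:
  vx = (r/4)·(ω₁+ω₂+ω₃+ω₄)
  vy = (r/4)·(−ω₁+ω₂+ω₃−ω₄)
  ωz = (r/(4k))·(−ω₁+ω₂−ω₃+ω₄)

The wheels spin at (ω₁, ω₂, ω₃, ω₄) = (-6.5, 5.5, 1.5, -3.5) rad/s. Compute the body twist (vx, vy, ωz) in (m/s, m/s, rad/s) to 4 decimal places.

(-0.0450, 0.2550, 0.2333)

k = lx + ly = 0.25 + 0.2 = 0.4500
ω₁+ω₂+ω₃+ω₄ = -3.0000  →  vx = (0.06/4)·-3.0000 = -0.0450
−ω₁+ω₂+ω₃−ω₄ = 17.0000  →  vy = (0.06/4)·17.0000 = 0.2550
−ω₁+ω₂−ω₃+ω₄ = 7.0000  →  ωz = (0.06/1.8000)·7.0000 = 0.2333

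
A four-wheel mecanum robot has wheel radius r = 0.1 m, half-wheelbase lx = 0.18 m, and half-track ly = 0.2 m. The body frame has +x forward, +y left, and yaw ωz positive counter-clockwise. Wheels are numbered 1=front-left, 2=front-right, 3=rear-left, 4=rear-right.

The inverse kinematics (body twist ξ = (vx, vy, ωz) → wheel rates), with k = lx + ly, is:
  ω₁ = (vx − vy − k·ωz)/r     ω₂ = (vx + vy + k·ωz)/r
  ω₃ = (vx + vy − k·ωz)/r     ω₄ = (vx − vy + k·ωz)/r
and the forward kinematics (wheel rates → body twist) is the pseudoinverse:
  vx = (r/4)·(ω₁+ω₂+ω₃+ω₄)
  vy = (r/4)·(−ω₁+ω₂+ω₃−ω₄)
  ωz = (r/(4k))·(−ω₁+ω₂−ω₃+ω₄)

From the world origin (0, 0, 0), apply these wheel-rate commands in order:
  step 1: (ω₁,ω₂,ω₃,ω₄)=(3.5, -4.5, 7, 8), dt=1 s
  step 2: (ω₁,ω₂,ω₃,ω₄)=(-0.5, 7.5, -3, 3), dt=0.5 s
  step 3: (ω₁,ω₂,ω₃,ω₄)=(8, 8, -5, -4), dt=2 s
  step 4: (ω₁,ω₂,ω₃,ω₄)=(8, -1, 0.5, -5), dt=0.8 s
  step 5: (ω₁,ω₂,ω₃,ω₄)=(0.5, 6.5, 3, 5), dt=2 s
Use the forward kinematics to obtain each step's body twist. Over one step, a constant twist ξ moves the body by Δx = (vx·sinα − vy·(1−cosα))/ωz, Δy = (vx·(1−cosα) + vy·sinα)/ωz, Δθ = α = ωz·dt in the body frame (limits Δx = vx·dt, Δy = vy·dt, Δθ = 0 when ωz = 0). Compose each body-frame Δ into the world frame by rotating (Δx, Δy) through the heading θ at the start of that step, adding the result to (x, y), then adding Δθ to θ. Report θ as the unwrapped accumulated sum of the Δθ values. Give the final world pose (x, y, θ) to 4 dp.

step 1: ξ=(vx,vy,ωz)=(0.3500, -0.2250, -0.4605), dt=1.0 → body Δ=(0.2869, -0.2963, -0.4605) → world pose (0.2869, -0.2963, -0.4605)
step 2: ξ=(vx,vy,ωz)=(0.1750, 0.0500, 0.9211), dt=0.5 → body Δ=(0.0788, 0.0439, 0.4605) → world pose (0.3770, -0.2920, 0.0000)
step 3: ξ=(vx,vy,ωz)=(0.1750, -0.0250, 0.0658), dt=2.0 → body Δ=(0.3523, -0.0269, 0.1316) → world pose (0.7292, -0.3188, 0.1316)
step 4: ξ=(vx,vy,ωz)=(0.0625, -0.0875, -0.9539), dt=0.8 → body Δ=(0.0198, -0.0816, -0.7632) → world pose (0.7596, -0.3971, -0.6316)
step 5: ξ=(vx,vy,ωz)=(0.3750, 0.1000, 0.5263), dt=2.0 → body Δ=(0.5231, 0.5247, 1.0526) → world pose (1.4916, -0.2825, 0.4211)

(1.4916, -0.2825, 0.4211)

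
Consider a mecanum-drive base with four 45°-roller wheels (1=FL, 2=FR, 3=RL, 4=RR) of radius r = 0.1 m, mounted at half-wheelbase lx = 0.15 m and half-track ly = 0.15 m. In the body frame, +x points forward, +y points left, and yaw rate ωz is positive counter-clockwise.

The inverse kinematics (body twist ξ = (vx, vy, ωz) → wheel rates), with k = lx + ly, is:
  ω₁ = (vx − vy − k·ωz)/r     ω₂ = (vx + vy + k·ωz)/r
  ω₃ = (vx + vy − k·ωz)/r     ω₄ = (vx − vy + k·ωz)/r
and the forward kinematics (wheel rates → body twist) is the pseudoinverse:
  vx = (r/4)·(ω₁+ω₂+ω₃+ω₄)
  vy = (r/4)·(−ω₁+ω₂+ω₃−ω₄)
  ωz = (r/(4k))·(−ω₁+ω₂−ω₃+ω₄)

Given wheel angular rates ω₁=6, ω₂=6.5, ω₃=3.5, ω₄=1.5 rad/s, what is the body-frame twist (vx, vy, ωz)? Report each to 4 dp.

(0.4375, 0.0625, -0.1250)

k = lx + ly = 0.15 + 0.15 = 0.3000
ω₁+ω₂+ω₃+ω₄ = 17.5000  →  vx = (0.1/4)·17.5000 = 0.4375
−ω₁+ω₂+ω₃−ω₄ = 2.5000  →  vy = (0.1/4)·2.5000 = 0.0625
−ω₁+ω₂−ω₃+ω₄ = -1.5000  →  ωz = (0.1/1.2000)·-1.5000 = -0.1250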